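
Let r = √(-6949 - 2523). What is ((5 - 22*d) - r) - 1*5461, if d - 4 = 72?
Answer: -7128 - 16*I*√37 ≈ -7128.0 - 97.324*I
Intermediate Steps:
d = 76 (d = 4 + 72 = 76)
r = 16*I*√37 (r = √(-9472) = 16*I*√37 ≈ 97.324*I)
((5 - 22*d) - r) - 1*5461 = ((5 - 22*76) - 16*I*√37) - 1*5461 = ((5 - 1672) - 16*I*√37) - 5461 = (-1667 - 16*I*√37) - 5461 = -7128 - 16*I*√37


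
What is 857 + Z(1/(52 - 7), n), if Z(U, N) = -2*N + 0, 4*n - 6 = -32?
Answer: 870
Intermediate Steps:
n = -13/2 (n = 3/2 + (¼)*(-32) = 3/2 - 8 = -13/2 ≈ -6.5000)
Z(U, N) = -2*N
857 + Z(1/(52 - 7), n) = 857 - 2*(-13/2) = 857 + 13 = 870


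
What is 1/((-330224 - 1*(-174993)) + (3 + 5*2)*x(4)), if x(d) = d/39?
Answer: -3/465689 ≈ -6.4421e-6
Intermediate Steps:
x(d) = d/39 (x(d) = d*(1/39) = d/39)
1/((-330224 - 1*(-174993)) + (3 + 5*2)*x(4)) = 1/((-330224 - 1*(-174993)) + (3 + 5*2)*((1/39)*4)) = 1/((-330224 + 174993) + (3 + 10)*(4/39)) = 1/(-155231 + 13*(4/39)) = 1/(-155231 + 4/3) = 1/(-465689/3) = -3/465689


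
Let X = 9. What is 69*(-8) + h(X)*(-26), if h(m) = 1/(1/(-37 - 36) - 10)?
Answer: -401614/731 ≈ -549.40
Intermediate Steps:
h(m) = -73/731 (h(m) = 1/(1/(-73) - 10) = 1/(-1/73 - 10) = 1/(-731/73) = -73/731)
69*(-8) + h(X)*(-26) = 69*(-8) - 73/731*(-26) = -552 + 1898/731 = -401614/731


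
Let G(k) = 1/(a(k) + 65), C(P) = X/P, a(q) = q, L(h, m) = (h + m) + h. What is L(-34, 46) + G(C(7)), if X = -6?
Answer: -9871/449 ≈ -21.984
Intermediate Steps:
L(h, m) = m + 2*h
C(P) = -6/P
G(k) = 1/(65 + k) (G(k) = 1/(k + 65) = 1/(65 + k))
L(-34, 46) + G(C(7)) = (46 + 2*(-34)) + 1/(65 - 6/7) = (46 - 68) + 1/(65 - 6*⅐) = -22 + 1/(65 - 6/7) = -22 + 1/(449/7) = -22 + 7/449 = -9871/449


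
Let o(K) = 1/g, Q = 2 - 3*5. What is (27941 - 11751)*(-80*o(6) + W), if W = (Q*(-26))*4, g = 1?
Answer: 20593680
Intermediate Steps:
Q = -13 (Q = 2 - 15 = -13)
o(K) = 1 (o(K) = 1/1 = 1)
W = 1352 (W = -13*(-26)*4 = 338*4 = 1352)
(27941 - 11751)*(-80*o(6) + W) = (27941 - 11751)*(-80*1 + 1352) = 16190*(-80 + 1352) = 16190*1272 = 20593680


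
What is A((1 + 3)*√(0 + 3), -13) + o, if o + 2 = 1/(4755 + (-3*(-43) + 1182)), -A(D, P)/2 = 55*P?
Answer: 8662249/6066 ≈ 1428.0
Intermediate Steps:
A(D, P) = -110*P
o = -12131/6066 (o = -2 + 1/(4755 + (-3*(-43) + 1182)) = -2 + 1/(4755 + (129 + 1182)) = -2 + 1/(4755 + 1311) = -2 + 1/6066 = -12131/6066 ≈ -1.9998)
A((1 + 3)*√(0 + 3), -13) + o = -110*(-13) - 12131/6066 = 1430 - 12131/6066 = 8662249/6066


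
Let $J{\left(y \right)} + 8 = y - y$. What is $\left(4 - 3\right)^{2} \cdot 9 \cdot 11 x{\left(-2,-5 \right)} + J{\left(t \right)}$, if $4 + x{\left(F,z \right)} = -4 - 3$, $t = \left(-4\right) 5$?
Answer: $-1097$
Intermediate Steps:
$t = -20$
$x{\left(F,z \right)} = -11$ ($x{\left(F,z \right)} = -4 - 7 = -11$)
$J{\left(y \right)} = -8$ ($J{\left(y \right)} = -8 + \left(y - y\right) = -8 + 0 = -8$)
$\left(4 - 3\right)^{2} \cdot 9 \cdot 11 x{\left(-2,-5 \right)} + J{\left(t \right)} = \left(4 - 3\right)^{2} \cdot 9 \cdot 11 \left(-11\right) - 8 = 1^{2} \cdot 9 \cdot 11 \left(-11\right) - 8 = 1 \cdot 9 \cdot 11 \left(-11\right) - 8 = 9 \cdot 11 \left(-11\right) - 8 = 99 \left(-11\right) - 8 = -1089 - 8 = -1097$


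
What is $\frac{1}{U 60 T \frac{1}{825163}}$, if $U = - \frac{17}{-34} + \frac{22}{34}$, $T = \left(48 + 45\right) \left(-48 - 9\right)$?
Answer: $- \frac{14027771}{6202170} \approx -2.2618$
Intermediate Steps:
$T = -5301$ ($T = 93 \left(-57\right) = -5301$)
$U = \frac{39}{34}$ ($U = \left(-17\right) \left(- \frac{1}{34}\right) + 22 \cdot \frac{1}{34} = \frac{1}{2} + \frac{11}{17} = \frac{39}{34} \approx 1.1471$)
$\frac{1}{U 60 T \frac{1}{825163}} = \frac{1}{\frac{39}{34} \cdot 60 \left(-5301\right) \frac{1}{825163}} = \frac{1}{\frac{1170}{17} \left(-5301\right) \frac{1}{825163}} = \frac{1}{\left(- \frac{6202170}{17}\right) \frac{1}{825163}} = \frac{1}{- \frac{6202170}{14027771}} = - \frac{14027771}{6202170}$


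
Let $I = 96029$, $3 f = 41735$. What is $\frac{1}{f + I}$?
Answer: $\frac{3}{329822} \approx 9.0958 \cdot 10^{-6}$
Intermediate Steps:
$f = \frac{41735}{3}$ ($f = \frac{1}{3} \cdot 41735 = \frac{41735}{3} \approx 13912.0$)
$\frac{1}{f + I} = \frac{1}{\frac{41735}{3} + 96029} = \frac{1}{\frac{329822}{3}} = \frac{3}{329822}$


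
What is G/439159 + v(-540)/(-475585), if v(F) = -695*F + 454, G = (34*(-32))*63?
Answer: -28230607018/29836776145 ≈ -0.94617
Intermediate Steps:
G = -68544 (G = -1088*63 = -68544)
v(F) = 454 - 695*F
G/439159 + v(-540)/(-475585) = -68544/439159 + (454 - 695*(-540))/(-475585) = -68544*1/439159 + (454 + 375300)*(-1/475585) = -9792/62737 + 375754*(-1/475585) = -9792/62737 - 375754/475585 = -28230607018/29836776145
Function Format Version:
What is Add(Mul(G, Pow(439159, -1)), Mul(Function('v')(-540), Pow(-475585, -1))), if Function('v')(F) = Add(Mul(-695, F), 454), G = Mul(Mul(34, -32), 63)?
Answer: Rational(-28230607018, 29836776145) ≈ -0.94617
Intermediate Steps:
G = -68544 (G = Mul(-1088, 63) = -68544)
Function('v')(F) = Add(454, Mul(-695, F))
Add(Mul(G, Pow(439159, -1)), Mul(Function('v')(-540), Pow(-475585, -1))) = Add(Mul(-68544, Pow(439159, -1)), Mul(Add(454, Mul(-695, -540)), Pow(-475585, -1))) = Add(Mul(-68544, Rational(1, 439159)), Mul(Add(454, 375300), Rational(-1, 475585))) = Add(Rational(-9792, 62737), Mul(375754, Rational(-1, 475585))) = Add(Rational(-9792, 62737), Rational(-375754, 475585)) = Rational(-28230607018, 29836776145)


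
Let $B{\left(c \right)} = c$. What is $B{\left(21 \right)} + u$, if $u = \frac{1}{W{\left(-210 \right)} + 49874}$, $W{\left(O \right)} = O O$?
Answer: $\frac{1973455}{93974} \approx 21.0$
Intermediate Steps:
$W{\left(O \right)} = O^{2}$
$u = \frac{1}{93974}$ ($u = \frac{1}{\left(-210\right)^{2} + 49874} = \frac{1}{44100 + 49874} = \frac{1}{93974} \approx 1.0641 \cdot 10^{-5}$)
$B{\left(21 \right)} + u = 21 + \frac{1}{93974} = \frac{1973455}{93974}$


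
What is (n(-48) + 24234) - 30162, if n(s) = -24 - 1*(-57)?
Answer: -5895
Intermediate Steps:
n(s) = 33 (n(s) = -24 + 57 = 33)
(n(-48) + 24234) - 30162 = (33 + 24234) - 30162 = 24267 - 30162 = -5895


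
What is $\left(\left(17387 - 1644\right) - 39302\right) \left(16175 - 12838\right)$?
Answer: $-78616383$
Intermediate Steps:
$\left(\left(17387 - 1644\right) - 39302\right) \left(16175 - 12838\right) = \left(15743 - 39302\right) 3337 = \left(-23559\right) 3337 = -78616383$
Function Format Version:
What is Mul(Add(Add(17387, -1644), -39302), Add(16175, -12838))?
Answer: -78616383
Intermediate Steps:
Mul(Add(Add(17387, -1644), -39302), Add(16175, -12838)) = Mul(Add(15743, -39302), 3337) = Mul(-23559, 3337) = -78616383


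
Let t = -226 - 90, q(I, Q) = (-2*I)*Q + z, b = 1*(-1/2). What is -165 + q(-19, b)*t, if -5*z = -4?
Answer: 27931/5 ≈ 5586.2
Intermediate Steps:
z = 4/5 (z = -1/5*(-4) = 4/5 ≈ 0.80000)
b = -1/2 (b = 1*(-1*1/2) = 1*(-1/2) = -1/2 ≈ -0.50000)
q(I, Q) = 4/5 - 2*I*Q (q(I, Q) = (-2*I)*Q + 4/5 = -2*I*Q + 4/5 = 4/5 - 2*I*Q)
t = -316
-165 + q(-19, b)*t = -165 + (4/5 - 2*(-19)*(-1/2))*(-316) = -165 + (4/5 - 19)*(-316) = -165 - 91/5*(-316) = -165 + 28756/5 = 27931/5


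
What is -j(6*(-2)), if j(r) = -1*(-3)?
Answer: -3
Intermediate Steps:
j(r) = 3
-j(6*(-2)) = -1*3 = -3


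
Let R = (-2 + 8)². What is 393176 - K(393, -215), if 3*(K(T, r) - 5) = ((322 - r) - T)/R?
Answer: 1179509/3 ≈ 3.9317e+5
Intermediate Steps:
R = 36 (R = 6² = 36)
K(T, r) = 431/54 - T/108 - r/108 (K(T, r) = 5 + (((322 - r) - T)/36)/3 = 5 + ((322 - T - r)*(1/36))/3 = 5 + (161/18 - T/36 - r/36)/3 = 5 + (161/54 - T/108 - r/108) = 431/54 - T/108 - r/108)
393176 - K(393, -215) = 393176 - (431/54 - 1/108*393 - 1/108*(-215)) = 393176 - (431/54 - 131/36 + 215/108) = 393176 - 1*19/3 = 393176 - 19/3 = 1179509/3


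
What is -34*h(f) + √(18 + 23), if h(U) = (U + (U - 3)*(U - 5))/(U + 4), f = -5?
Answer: 2550 + √41 ≈ 2556.4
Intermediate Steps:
h(U) = (U + (-5 + U)*(-3 + U))/(4 + U) (h(U) = (U + (-3 + U)*(-5 + U))/(4 + U) = (U + (-5 + U)*(-3 + U))/(4 + U))
-34*h(f) + √(18 + 23) = -34*(15 + (-5)² - 7*(-5))/(4 - 5) + √(18 + 23) = -34*(15 + 25 + 35)/(-1) + √41 = -(-34)*75 + √41 = -34*(-75) + √41 = 2550 + √41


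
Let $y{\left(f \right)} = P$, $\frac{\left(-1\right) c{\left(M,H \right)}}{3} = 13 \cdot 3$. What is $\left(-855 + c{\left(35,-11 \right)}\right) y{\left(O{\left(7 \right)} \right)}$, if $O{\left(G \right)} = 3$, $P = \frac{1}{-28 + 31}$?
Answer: $-324$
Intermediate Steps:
$P = \frac{1}{3} \approx 0.33333$
$c{\left(M,H \right)} = -117$ ($c{\left(M,H \right)} = - 3 \cdot 13 \cdot 3 = \left(-3\right) 39 = -117$)
$y{\left(f \right)} = \frac{1}{3}$
$\left(-855 + c{\left(35,-11 \right)}\right) y{\left(O{\left(7 \right)} \right)} = \left(-855 - 117\right) \frac{1}{3} = \left(-972\right) \frac{1}{3} = -324$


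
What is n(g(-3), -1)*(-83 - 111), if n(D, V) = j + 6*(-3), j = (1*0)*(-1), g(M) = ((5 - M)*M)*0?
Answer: 3492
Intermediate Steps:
g(M) = 0 (g(M) = (M*(5 - M))*0 = 0)
j = 0 (j = 0*(-1) = 0)
n(D, V) = -18 (n(D, V) = 0 + 6*(-3) = 0 - 18 = -18)
n(g(-3), -1)*(-83 - 111) = -18*(-83 - 111) = -18*(-194) = 3492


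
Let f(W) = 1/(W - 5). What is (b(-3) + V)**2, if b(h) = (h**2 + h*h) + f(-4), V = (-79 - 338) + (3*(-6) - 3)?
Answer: 14295961/81 ≈ 1.7649e+5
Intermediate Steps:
f(W) = 1/(-5 + W)
V = -438 (V = -417 + (-18 - 3) = -417 - 21 = -438)
b(h) = -1/9 + 2*h**2 (b(h) = (h**2 + h*h) + 1/(-5 - 4) = (h**2 + h**2) + 1/(-9) = 2*h**2 - 1/9 = -1/9 + 2*h**2)
(b(-3) + V)**2 = ((-1/9 + 2*(-3)**2) - 438)**2 = ((-1/9 + 2*9) - 438)**2 = ((-1/9 + 18) - 438)**2 = (161/9 - 438)**2 = (-3781/9)**2 = 14295961/81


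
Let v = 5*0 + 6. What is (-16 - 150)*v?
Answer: -996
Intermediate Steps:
v = 6 (v = 0 + 6 = 6)
(-16 - 150)*v = (-16 - 150)*6 = -166*6 = -996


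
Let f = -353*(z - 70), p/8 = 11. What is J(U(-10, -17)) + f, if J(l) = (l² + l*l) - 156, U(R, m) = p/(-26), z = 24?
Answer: 2721730/169 ≈ 16105.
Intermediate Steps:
p = 88 (p = 8*11 = 88)
U(R, m) = -44/13 (U(R, m) = 88/(-26) = 88*(-1/26) = -44/13)
f = 16238 (f = -353*(24 - 70) = -353*(-46) = 16238)
J(l) = -156 + 2*l² (J(l) = (l² + l²) - 156 = 2*l² - 156 = -156 + 2*l²)
J(U(-10, -17)) + f = (-156 + 2*(-44/13)²) + 16238 = (-156 + 2*(1936/169)) + 16238 = (-156 + 3872/169) + 16238 = -22492/169 + 16238 = 2721730/169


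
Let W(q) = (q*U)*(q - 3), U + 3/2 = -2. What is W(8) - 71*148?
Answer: -10648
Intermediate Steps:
U = -7/2 (U = -3/2 - 2 = -7/2 ≈ -3.5000)
W(q) = -7*q*(-3 + q)/2 (W(q) = (q*(-7/2))*(q - 3) = (-7*q/2)*(-3 + q) = -7*q*(-3 + q)/2)
W(8) - 71*148 = (7/2)*8*(3 - 1*8) - 71*148 = (7/2)*8*(3 - 8) - 10508 = (7/2)*8*(-5) - 10508 = -140 - 10508 = -10648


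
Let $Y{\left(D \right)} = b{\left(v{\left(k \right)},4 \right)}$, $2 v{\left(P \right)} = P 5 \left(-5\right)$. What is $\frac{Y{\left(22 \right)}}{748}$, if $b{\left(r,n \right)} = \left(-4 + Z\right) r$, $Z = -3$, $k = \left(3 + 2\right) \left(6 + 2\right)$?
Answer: $\frac{875}{187} \approx 4.6791$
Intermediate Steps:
$k = 40$ ($k = 5 \cdot 8 = 40$)
$v{\left(P \right)} = - \frac{25 P}{2}$ ($v{\left(P \right)} = \frac{P 5 \left(-5\right)}{2} = \frac{5 P \left(-5\right)}{2} = \frac{\left(-25\right) P}{2} = - \frac{25 P}{2}$)
$b{\left(r,n \right)} = - 7 r$ ($b{\left(r,n \right)} = \left(-4 - 3\right) r = - 7 r$)
$Y{\left(D \right)} = 3500$ ($Y{\left(D \right)} = - 7 \left(\left(- \frac{25}{2}\right) 40\right) = \left(-7\right) \left(-500\right) = 3500$)
$\frac{Y{\left(22 \right)}}{748} = \frac{3500}{748} = 3500 \cdot \frac{1}{748} = \frac{875}{187}$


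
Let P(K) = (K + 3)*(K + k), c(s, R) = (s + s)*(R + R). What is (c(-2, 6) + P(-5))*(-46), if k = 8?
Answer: 2484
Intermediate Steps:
c(s, R) = 4*R*s (c(s, R) = (2*s)*(2*R) = 4*R*s)
P(K) = (3 + K)*(8 + K) (P(K) = (K + 3)*(K + 8) = (3 + K)*(8 + K))
(c(-2, 6) + P(-5))*(-46) = (4*6*(-2) + (24 + (-5)**2 + 11*(-5)))*(-46) = (-48 + (24 + 25 - 55))*(-46) = (-48 - 6)*(-46) = -54*(-46) = 2484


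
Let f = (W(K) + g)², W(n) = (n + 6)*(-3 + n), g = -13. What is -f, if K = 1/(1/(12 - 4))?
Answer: -3249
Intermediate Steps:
K = 8 (K = 1/(1/8) = 1/(⅛) = 8)
W(n) = (-3 + n)*(6 + n) (W(n) = (6 + n)*(-3 + n) = (-3 + n)*(6 + n))
f = 3249 (f = ((-18 + 8² + 3*8) - 13)² = ((-18 + 64 + 24) - 13)² = (70 - 13)² = 57² = 3249)
-f = -1*3249 = -3249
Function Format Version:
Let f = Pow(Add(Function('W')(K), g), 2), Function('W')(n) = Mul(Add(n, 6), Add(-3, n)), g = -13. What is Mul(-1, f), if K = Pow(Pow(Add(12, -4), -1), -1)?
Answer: -3249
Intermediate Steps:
K = 8 (K = Pow(Pow(8, -1), -1) = Pow(Rational(1, 8), -1) = 8)
Function('W')(n) = Mul(Add(-3, n), Add(6, n)) (Function('W')(n) = Mul(Add(6, n), Add(-3, n)) = Mul(Add(-3, n), Add(6, n)))
f = 3249 (f = Pow(Add(Add(-18, Pow(8, 2), Mul(3, 8)), -13), 2) = Pow(Add(Add(-18, 64, 24), -13), 2) = Pow(Add(70, -13), 2) = Pow(57, 2) = 3249)
Mul(-1, f) = Mul(-1, 3249) = -3249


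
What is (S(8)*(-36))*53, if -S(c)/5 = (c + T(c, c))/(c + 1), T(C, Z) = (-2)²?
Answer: 12720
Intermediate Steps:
T(C, Z) = 4
S(c) = -5*(4 + c)/(1 + c) (S(c) = -5*(c + 4)/(c + 1) = -5*(4 + c)/(1 + c))
(S(8)*(-36))*53 = ((5*(-4 - 1*8)/(1 + 8))*(-36))*53 = ((5*(-4 - 8)/9)*(-36))*53 = ((5*(⅑)*(-12))*(-36))*53 = -20/3*(-36)*53 = 240*53 = 12720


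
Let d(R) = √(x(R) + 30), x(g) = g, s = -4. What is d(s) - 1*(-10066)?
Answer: 10066 + √26 ≈ 10071.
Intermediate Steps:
d(R) = √(30 + R) (d(R) = √(R + 30) = √(30 + R))
d(s) - 1*(-10066) = √(30 - 4) - 1*(-10066) = √26 + 10066 = 10066 + √26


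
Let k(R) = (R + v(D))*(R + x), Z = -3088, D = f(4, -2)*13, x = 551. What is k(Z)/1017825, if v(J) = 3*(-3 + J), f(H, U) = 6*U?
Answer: 1808881/203565 ≈ 8.8860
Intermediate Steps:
D = -156 (D = (6*(-2))*13 = -12*13 = -156)
v(J) = -9 + 3*J
k(R) = (-477 + R)*(551 + R) (k(R) = (R + (-9 + 3*(-156)))*(R + 551) = (R + (-9 - 468))*(551 + R) = (R - 477)*(551 + R) = (-477 + R)*(551 + R))
k(Z)/1017825 = (-262827 + (-3088)² + 74*(-3088))/1017825 = (-262827 + 9535744 - 228512)*(1/1017825) = 9044405*(1/1017825) = 1808881/203565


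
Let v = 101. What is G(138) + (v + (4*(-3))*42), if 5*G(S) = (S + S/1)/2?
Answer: -1877/5 ≈ -375.40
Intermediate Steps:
G(S) = S/5 (G(S) = ((S + S/1)/2)/5 = ((S + S*1)*(1/2))/5 = ((S + S)*(1/2))/5 = ((2*S)*(1/2))/5 = S/5)
G(138) + (v + (4*(-3))*42) = (1/5)*138 + (101 + (4*(-3))*42) = 138/5 + (101 - 12*42) = 138/5 + (101 - 504) = 138/5 - 403 = -1877/5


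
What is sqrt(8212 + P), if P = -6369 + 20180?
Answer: 3*sqrt(2447) ≈ 148.40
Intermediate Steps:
P = 13811
sqrt(8212 + P) = sqrt(8212 + 13811) = sqrt(22023) = 3*sqrt(2447)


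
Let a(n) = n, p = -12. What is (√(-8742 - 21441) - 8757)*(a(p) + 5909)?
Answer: -51640029 + 5897*I*√30183 ≈ -5.164e+7 + 1.0245e+6*I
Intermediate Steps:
(√(-8742 - 21441) - 8757)*(a(p) + 5909) = (√(-8742 - 21441) - 8757)*(-12 + 5909) = (√(-30183) - 8757)*5897 = (I*√30183 - 8757)*5897 = (-8757 + I*√30183)*5897 = -51640029 + 5897*I*√30183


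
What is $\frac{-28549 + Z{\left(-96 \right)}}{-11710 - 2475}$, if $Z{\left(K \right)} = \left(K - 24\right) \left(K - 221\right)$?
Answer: $- \frac{9491}{14185} \approx -0.66909$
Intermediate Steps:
$Z{\left(K \right)} = \left(-221 + K\right) \left(-24 + K\right)$ ($Z{\left(K \right)} = \left(-24 + K\right) \left(-221 + K\right) = \left(-221 + K\right) \left(-24 + K\right)$)
$\frac{-28549 + Z{\left(-96 \right)}}{-11710 - 2475} = \frac{-28549 + \left(5304 + \left(-96\right)^{2} - -23520\right)}{-11710 - 2475} = \frac{-28549 + \left(5304 + 9216 + 23520\right)}{-14185} = \left(-28549 + 38040\right) \left(- \frac{1}{14185}\right) = 9491 \left(- \frac{1}{14185}\right) = - \frac{9491}{14185}$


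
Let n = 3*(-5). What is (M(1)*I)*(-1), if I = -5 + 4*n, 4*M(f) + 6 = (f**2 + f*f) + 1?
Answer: -195/4 ≈ -48.750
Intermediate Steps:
n = -15
M(f) = -5/4 + f**2/2 (M(f) = -3/2 + ((f**2 + f*f) + 1)/4 = -3/2 + ((f**2 + f**2) + 1)/4 = -3/2 + (2*f**2 + 1)/4 = -3/2 + (1 + 2*f**2)/4 = -3/2 + (1/4 + f**2/2) = -5/4 + f**2/2)
I = -65 (I = -5 + 4*(-15) = -5 - 60 = -65)
(M(1)*I)*(-1) = ((-5/4 + (1/2)*1**2)*(-65))*(-1) = ((-5/4 + (1/2)*1)*(-65))*(-1) = ((-5/4 + 1/2)*(-65))*(-1) = -3/4*(-65)*(-1) = (195/4)*(-1) = -195/4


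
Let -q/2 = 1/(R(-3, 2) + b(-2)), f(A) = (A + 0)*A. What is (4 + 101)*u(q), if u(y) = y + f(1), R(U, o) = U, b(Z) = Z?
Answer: 147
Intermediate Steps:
f(A) = A**2 (f(A) = A*A = A**2)
q = 2/5 (q = -2/(-3 - 2) = -2/(-5) = -2*(-1/5) = 2/5 ≈ 0.40000)
u(y) = 1 + y (u(y) = y + 1**2 = y + 1 = 1 + y)
(4 + 101)*u(q) = (4 + 101)*(1 + 2/5) = 105*(7/5) = 147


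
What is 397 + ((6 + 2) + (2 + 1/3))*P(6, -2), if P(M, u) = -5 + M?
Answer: 1222/3 ≈ 407.33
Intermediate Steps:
397 + ((6 + 2) + (2 + 1/3))*P(6, -2) = 397 + ((6 + 2) + (2 + 1/3))*(-5 + 6) = 397 + (8 + (2 + ⅓))*1 = 397 + (8 + 7/3)*1 = 397 + (31/3)*1 = 397 + 31/3 = 1222/3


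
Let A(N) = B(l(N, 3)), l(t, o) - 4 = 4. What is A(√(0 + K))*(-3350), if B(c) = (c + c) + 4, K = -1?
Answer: -67000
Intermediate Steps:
l(t, o) = 8 (l(t, o) = 4 + 4 = 8)
B(c) = 4 + 2*c (B(c) = 2*c + 4 = 4 + 2*c)
A(N) = 20 (A(N) = 4 + 2*8 = 4 + 16 = 20)
A(√(0 + K))*(-3350) = 20*(-3350) = -67000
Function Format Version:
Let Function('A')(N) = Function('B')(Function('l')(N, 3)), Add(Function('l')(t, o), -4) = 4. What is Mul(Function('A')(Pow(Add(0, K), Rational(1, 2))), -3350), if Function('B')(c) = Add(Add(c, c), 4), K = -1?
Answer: -67000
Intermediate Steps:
Function('l')(t, o) = 8 (Function('l')(t, o) = Add(4, 4) = 8)
Function('B')(c) = Add(4, Mul(2, c)) (Function('B')(c) = Add(Mul(2, c), 4) = Add(4, Mul(2, c)))
Function('A')(N) = 20 (Function('A')(N) = Add(4, Mul(2, 8)) = Add(4, 16) = 20)
Mul(Function('A')(Pow(Add(0, K), Rational(1, 2))), -3350) = Mul(20, -3350) = -67000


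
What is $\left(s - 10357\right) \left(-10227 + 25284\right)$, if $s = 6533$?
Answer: $-57577968$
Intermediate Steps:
$\left(s - 10357\right) \left(-10227 + 25284\right) = \left(6533 - 10357\right) \left(-10227 + 25284\right) = \left(-3824\right) 15057 = -57577968$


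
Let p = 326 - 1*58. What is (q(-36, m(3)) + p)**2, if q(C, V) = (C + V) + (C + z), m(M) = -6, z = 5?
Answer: 38025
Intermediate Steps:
p = 268 (p = 326 - 58 = 268)
q(C, V) = 5 + V + 2*C (q(C, V) = (C + V) + (C + 5) = (C + V) + (5 + C) = 5 + V + 2*C)
(q(-36, m(3)) + p)**2 = ((5 - 6 + 2*(-36)) + 268)**2 = ((5 - 6 - 72) + 268)**2 = (-73 + 268)**2 = 195**2 = 38025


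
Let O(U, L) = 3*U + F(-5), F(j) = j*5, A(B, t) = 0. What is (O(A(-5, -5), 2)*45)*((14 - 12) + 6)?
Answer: -9000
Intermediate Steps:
F(j) = 5*j
O(U, L) = -25 + 3*U (O(U, L) = 3*U + 5*(-5) = 3*U - 25 = -25 + 3*U)
(O(A(-5, -5), 2)*45)*((14 - 12) + 6) = ((-25 + 3*0)*45)*((14 - 12) + 6) = ((-25 + 0)*45)*(2 + 6) = -25*45*8 = -1125*8 = -9000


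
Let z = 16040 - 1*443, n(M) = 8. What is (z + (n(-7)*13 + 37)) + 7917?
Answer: 23655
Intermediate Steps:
z = 15597 (z = 16040 - 443 = 15597)
(z + (n(-7)*13 + 37)) + 7917 = (15597 + (8*13 + 37)) + 7917 = (15597 + (104 + 37)) + 7917 = (15597 + 141) + 7917 = 15738 + 7917 = 23655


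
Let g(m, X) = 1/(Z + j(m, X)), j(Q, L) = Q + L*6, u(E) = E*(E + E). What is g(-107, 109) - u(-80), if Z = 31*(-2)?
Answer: -6207999/485 ≈ -12800.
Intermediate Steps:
u(E) = 2*E**2 (u(E) = E*(2*E) = 2*E**2)
j(Q, L) = Q + 6*L
Z = -62
g(m, X) = 1/(-62 + m + 6*X) (g(m, X) = 1/(-62 + (m + 6*X)) = 1/(-62 + m + 6*X))
g(-107, 109) - u(-80) = 1/(-62 - 107 + 6*109) - 2*(-80)**2 = 1/(-62 - 107 + 654) - 2*6400 = 1/485 - 1*12800 = 1/485 - 12800 = -6207999/485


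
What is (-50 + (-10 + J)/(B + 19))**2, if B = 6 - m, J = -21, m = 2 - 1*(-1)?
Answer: 1279161/484 ≈ 2642.9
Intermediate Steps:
m = 3 (m = 2 + 1 = 3)
B = 3 (B = 6 - 1*3 = 6 - 3 = 3)
(-50 + (-10 + J)/(B + 19))**2 = (-50 + (-10 - 21)/(3 + 19))**2 = (-50 - 31/22)**2 = (-1131/22)**2 = 1279161/484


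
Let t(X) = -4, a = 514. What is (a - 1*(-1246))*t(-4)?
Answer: -7040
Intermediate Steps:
(a - 1*(-1246))*t(-4) = (514 - 1*(-1246))*(-4) = (514 + 1246)*(-4) = 1760*(-4) = -7040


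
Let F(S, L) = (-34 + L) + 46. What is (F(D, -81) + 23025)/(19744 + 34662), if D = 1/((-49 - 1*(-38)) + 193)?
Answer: 11478/27203 ≈ 0.42194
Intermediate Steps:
D = 1/182 (D = 1/((-49 + 38) + 193) = 1/(-11 + 193) = 1/182 ≈ 0.0054945)
F(S, L) = 12 + L
(F(D, -81) + 23025)/(19744 + 34662) = ((12 - 81) + 23025)/(19744 + 34662) = (-69 + 23025)/54406 = 22956*(1/54406) = 11478/27203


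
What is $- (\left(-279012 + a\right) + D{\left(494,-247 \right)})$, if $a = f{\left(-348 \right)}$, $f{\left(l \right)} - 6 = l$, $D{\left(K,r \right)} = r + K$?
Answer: $279107$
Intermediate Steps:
$D{\left(K,r \right)} = K + r$
$f{\left(l \right)} = 6 + l$
$a = -342$ ($a = 6 - 348 = -342$)
$- (\left(-279012 + a\right) + D{\left(494,-247 \right)}) = - (\left(-279012 - 342\right) + \left(494 - 247\right)) = - (-279354 + 247) = \left(-1\right) \left(-279107\right) = 279107$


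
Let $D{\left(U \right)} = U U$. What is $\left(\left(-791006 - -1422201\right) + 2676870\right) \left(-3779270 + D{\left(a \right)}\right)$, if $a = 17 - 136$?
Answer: $-12455225304085$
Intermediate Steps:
$a = -119$ ($a = 17 - 136 = -119$)
$D{\left(U \right)} = U^{2}$
$\left(\left(-791006 - -1422201\right) + 2676870\right) \left(-3779270 + D{\left(a \right)}\right) = \left(\left(-791006 - -1422201\right) + 2676870\right) \left(-3779270 + \left(-119\right)^{2}\right) = \left(\left(-791006 + 1422201\right) + 2676870\right) \left(-3779270 + 14161\right) = \left(631195 + 2676870\right) \left(-3765109\right) = 3308065 \left(-3765109\right) = -12455225304085$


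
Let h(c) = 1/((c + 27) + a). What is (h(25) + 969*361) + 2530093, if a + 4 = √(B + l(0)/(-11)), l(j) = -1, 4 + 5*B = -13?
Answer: 182732663122/63451 - I*√10010/126902 ≈ 2.8799e+6 - 0.0007884*I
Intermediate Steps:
B = -17/5 (B = -⅘ + (⅕)*(-13) = -⅘ - 13/5 = -17/5 ≈ -3.4000)
a = -4 + I*√10010/55 (a = -4 + √(-17/5 - 1/(-11)) = -4 + √(-17/5 - 1*(-1/11)) = -4 + √(-17/5 + 1/11) = -4 + √(-182/55) = -4 + I*√10010/55 ≈ -4.0 + 1.8191*I)
h(c) = 1/(23 + c + I*√10010/55) (h(c) = 1/((c + 27) + (-4 + I*√10010/55)) = 1/((27 + c) + (-4 + I*√10010/55)) = 1/(23 + c + I*√10010/55))
(h(25) + 969*361) + 2530093 = (55/(1265 + 55*25 + I*√10010) + 969*361) + 2530093 = (55/(1265 + 1375 + I*√10010) + 349809) + 2530093 = (55/(2640 + I*√10010) + 349809) + 2530093 = (349809 + 55/(2640 + I*√10010)) + 2530093 = 2879902 + 55/(2640 + I*√10010)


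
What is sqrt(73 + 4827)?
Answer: 70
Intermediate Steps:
sqrt(73 + 4827) = sqrt(4900) = 70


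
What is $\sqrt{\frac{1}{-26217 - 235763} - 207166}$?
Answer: $\frac{i \sqrt{3554632971862095}}{130990} \approx 455.15 i$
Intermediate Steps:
$\sqrt{\frac{1}{-26217 - 235763} - 207166} = \sqrt{\frac{1}{-261980} - 207166} = \sqrt{- \frac{1}{261980} - 207166} = \sqrt{- \frac{54273348681}{261980}} = \frac{i \sqrt{3554632971862095}}{130990}$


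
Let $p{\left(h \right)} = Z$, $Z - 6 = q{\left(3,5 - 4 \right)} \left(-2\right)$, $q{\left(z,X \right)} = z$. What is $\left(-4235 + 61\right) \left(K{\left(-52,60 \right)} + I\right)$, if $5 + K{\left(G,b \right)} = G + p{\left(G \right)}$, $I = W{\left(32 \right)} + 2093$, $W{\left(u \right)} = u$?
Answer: $-8631832$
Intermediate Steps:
$I = 2125$ ($I = 32 + 2093 = 2125$)
$Z = 0$ ($Z = 6 + 3 \left(-2\right) = 6 - 6 = 0$)
$p{\left(h \right)} = 0$
$K{\left(G,b \right)} = -5 + G$ ($K{\left(G,b \right)} = -5 + \left(G + 0\right) = -5 + G$)
$\left(-4235 + 61\right) \left(K{\left(-52,60 \right)} + I\right) = \left(-4235 + 61\right) \left(\left(-5 - 52\right) + 2125\right) = - 4174 \left(-57 + 2125\right) = \left(-4174\right) 2068 = -8631832$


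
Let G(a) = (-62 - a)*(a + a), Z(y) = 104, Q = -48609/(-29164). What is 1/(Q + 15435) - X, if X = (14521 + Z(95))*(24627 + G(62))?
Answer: -60909519545506211/450194949 ≈ -1.3530e+8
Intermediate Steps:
Q = 48609/29164 (Q = -48609*(-1/29164) = 48609/29164 ≈ 1.6667)
G(a) = 2*a*(-62 - a) (G(a) = (-62 - a)*(2*a) = 2*a*(-62 - a))
X = 135295875 (X = (14521 + 104)*(24627 - 2*62*(62 + 62)) = 14625*(24627 - 2*62*124) = 14625*(24627 - 15376) = 14625*9251 = 135295875)
1/(Q + 15435) - X = 1/(48609/29164 + 15435) - 1*135295875 = 1/(450194949/29164) - 135295875 = 29164/450194949 - 135295875 = -60909519545506211/450194949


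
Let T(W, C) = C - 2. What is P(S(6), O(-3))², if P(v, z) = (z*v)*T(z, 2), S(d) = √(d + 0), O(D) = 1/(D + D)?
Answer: 0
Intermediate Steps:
T(W, C) = -2 + C
O(D) = 1/(2*D)
S(d) = √d
P(v, z) = 0 (P(v, z) = (z*v)*(-2 + 2) = (v*z)*0 = 0)
P(S(6), O(-3))² = 0² = 0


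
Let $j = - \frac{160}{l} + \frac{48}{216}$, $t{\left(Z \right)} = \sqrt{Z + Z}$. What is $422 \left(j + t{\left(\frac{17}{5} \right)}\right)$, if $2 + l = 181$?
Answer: $- \frac{456604}{1611} + \frac{422 \sqrt{170}}{5} \approx 817.01$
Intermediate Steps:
$l = 179$ ($l = -2 + 181 = 179$)
$t{\left(Z \right)} = \sqrt{2} \sqrt{Z}$ ($t{\left(Z \right)} = \sqrt{2 Z} = \sqrt{2} \sqrt{Z}$)
$j = - \frac{1082}{1611}$ ($j = - \frac{160}{179} + \frac{48}{216} = \left(-160\right) \frac{1}{179} + 48 \cdot \frac{1}{216} = - \frac{160}{179} + \frac{2}{9} = - \frac{1082}{1611} \approx -0.67163$)
$422 \left(j + t{\left(\frac{17}{5} \right)}\right) = 422 \left(- \frac{1082}{1611} + \sqrt{2} \sqrt{\frac{17}{5}}\right) = 422 \left(- \frac{1082}{1611} + \sqrt{2} \frac{\sqrt{85}}{5}\right) = 422 \left(- \frac{1082}{1611} + \frac{\sqrt{170}}{5}\right) = - \frac{456604}{1611} + \frac{422 \sqrt{170}}{5}$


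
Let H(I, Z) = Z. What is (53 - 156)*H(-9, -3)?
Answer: 309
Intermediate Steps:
(53 - 156)*H(-9, -3) = (53 - 156)*(-3) = -103*(-3) = 309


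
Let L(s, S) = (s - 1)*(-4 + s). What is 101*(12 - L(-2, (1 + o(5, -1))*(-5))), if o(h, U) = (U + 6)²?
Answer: -606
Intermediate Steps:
o(h, U) = (6 + U)²
L(s, S) = (-1 + s)*(-4 + s)
101*(12 - L(-2, (1 + o(5, -1))*(-5))) = 101*(12 - (4 + (-2)² - 5*(-2))) = 101*(12 - (4 + 4 + 10)) = 101*(12 - 1*18) = 101*(12 - 18) = 101*(-6) = -606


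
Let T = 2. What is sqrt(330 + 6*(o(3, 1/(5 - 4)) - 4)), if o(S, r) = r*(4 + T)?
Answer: 3*sqrt(38) ≈ 18.493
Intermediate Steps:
o(S, r) = 6*r (o(S, r) = r*(4 + 2) = r*6 = 6*r)
sqrt(330 + 6*(o(3, 1/(5 - 4)) - 4)) = sqrt(330 + 6*(6/(5 - 4) - 4)) = sqrt(330 + 6*(6/1 - 4)) = sqrt(330 + 6*(6*1 - 4)) = sqrt(330 + 6*(6 - 4)) = sqrt(330 + 6*2) = sqrt(330 + 12) = sqrt(342) = 3*sqrt(38)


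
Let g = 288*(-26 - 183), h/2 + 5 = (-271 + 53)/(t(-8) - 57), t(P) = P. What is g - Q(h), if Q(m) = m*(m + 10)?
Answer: -254217896/4225 ≈ -60170.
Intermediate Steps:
h = -214/65 (h = -10 + 2*((-271 + 53)/(-8 - 57)) = -10 + 2*(-218/(-65)) = -10 + 2*(-218*(-1/65)) = -10 + 2*(218/65) = -10 + 436/65 = -214/65 ≈ -3.2923)
Q(m) = m*(10 + m)
g = -60192 (g = 288*(-209) = -60192)
g - Q(h) = -60192 - (-214)*(10 - 214/65)/65 = -60192 - (-214)*436/(65*65) = -60192 - 1*(-93304/4225) = -60192 + 93304/4225 = -254217896/4225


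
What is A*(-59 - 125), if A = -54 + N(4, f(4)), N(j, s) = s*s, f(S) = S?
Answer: 6992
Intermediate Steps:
N(j, s) = s²
A = -38 (A = -54 + 4² = -54 + 16 = -38)
A*(-59 - 125) = -38*(-59 - 125) = -38*(-184) = 6992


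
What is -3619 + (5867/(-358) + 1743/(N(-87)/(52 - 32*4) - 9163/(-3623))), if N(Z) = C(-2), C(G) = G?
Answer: -371971169217/125950486 ≈ -2953.3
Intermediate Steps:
N(Z) = -2
-3619 + (5867/(-358) + 1743/(N(-87)/(52 - 32*4) - 9163/(-3623))) = -3619 + (5867/(-358) + 1743/(-2/(52 - 32*4) - 9163/(-3623))) = -3619 + (5867*(-1/358) + 1743/(-2/(52 - 128) - 9163*(-1/3623))) = -3619 + (-5867/358 + 1743/(-2/(-76) + 9163/3623)) = -3619 + (-5867/358 + 1743/(-2*(-1/76) + 9163/3623)) = -3619 + (-5867/358 + 1743/(1/38 + 9163/3623)) = -3619 + (-5867/358 + 1743/(351817/137674)) = -3619 + (-5867/358 + 1743*(137674/351817)) = -3619 + (-5867/358 + 239965782/351817) = -3619 + 83843639617/125950486 = -371971169217/125950486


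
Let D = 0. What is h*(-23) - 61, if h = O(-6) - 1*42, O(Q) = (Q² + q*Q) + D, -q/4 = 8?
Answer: -4339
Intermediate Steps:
q = -32 (q = -4*8 = -32)
O(Q) = Q² - 32*Q (O(Q) = (Q² - 32*Q) + 0 = Q² - 32*Q)
h = 186 (h = -6*(-32 - 6) - 1*42 = -6*(-38) - 42 = 228 - 42 = 186)
h*(-23) - 61 = 186*(-23) - 61 = -4278 - 61 = -4339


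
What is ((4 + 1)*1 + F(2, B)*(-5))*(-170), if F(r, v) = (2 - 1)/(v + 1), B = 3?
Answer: -1275/2 ≈ -637.50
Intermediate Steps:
F(r, v) = 1/(1 + v)
((4 + 1)*1 + F(2, B)*(-5))*(-170) = ((4 + 1)*1 - 5/(1 + 3))*(-170) = (5*1 - 5/4)*(-170) = (5 + (1/4)*(-5))*(-170) = (5 - 5/4)*(-170) = (15/4)*(-170) = -1275/2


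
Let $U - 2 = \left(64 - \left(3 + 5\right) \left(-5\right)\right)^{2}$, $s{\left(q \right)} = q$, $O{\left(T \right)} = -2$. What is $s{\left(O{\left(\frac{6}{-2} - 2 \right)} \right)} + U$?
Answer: $10816$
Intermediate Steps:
$U = 10818$ ($U = 2 + \left(64 - \left(3 + 5\right) \left(-5\right)\right)^{2} = 2 + \left(64 - 8 \left(-5\right)\right)^{2} = 2 + \left(64 - -40\right)^{2} = 2 + \left(64 + 40\right)^{2} = 2 + 104^{2} = 2 + 10816 = 10818$)
$s{\left(O{\left(\frac{6}{-2} - 2 \right)} \right)} + U = -2 + 10818 = 10816$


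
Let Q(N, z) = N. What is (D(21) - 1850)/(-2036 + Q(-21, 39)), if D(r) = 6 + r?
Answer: 1823/2057 ≈ 0.88624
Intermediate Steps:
(D(21) - 1850)/(-2036 + Q(-21, 39)) = ((6 + 21) - 1850)/(-2036 - 21) = (27 - 1850)/(-2057) = -1823*(-1/2057) = 1823/2057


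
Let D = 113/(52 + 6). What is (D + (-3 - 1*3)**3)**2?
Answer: 154132225/3364 ≈ 45818.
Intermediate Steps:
D = 113/58 ≈ 1.9483
(D + (-3 - 1*3)**3)**2 = (113/58 + (-3 - 1*3)**3)**2 = (113/58 + (-3 - 3)**3)**2 = (113/58 + (-6)**3)**2 = (113/58 - 216)**2 = (-12415/58)**2 = 154132225/3364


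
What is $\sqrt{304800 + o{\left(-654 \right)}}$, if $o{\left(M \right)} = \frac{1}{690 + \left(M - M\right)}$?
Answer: $\frac{\sqrt{145115280690}}{690} \approx 552.09$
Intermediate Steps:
$o{\left(M \right)} = \frac{1}{690}$ ($o{\left(M \right)} = \frac{1}{690 + 0} = \frac{1}{690}$)
$\sqrt{304800 + o{\left(-654 \right)}} = \sqrt{304800 + \frac{1}{690}} = \sqrt{\frac{210312001}{690}} = \frac{\sqrt{145115280690}}{690}$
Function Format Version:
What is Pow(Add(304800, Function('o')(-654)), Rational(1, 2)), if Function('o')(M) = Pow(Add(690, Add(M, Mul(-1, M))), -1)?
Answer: Mul(Rational(1, 690), Pow(145115280690, Rational(1, 2))) ≈ 552.09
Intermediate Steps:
Function('o')(M) = Rational(1, 690) (Function('o')(M) = Pow(Add(690, 0), -1) = Pow(690, -1) = Rational(1, 690))
Pow(Add(304800, Function('o')(-654)), Rational(1, 2)) = Pow(Add(304800, Rational(1, 690)), Rational(1, 2)) = Pow(Rational(210312001, 690), Rational(1, 2)) = Mul(Rational(1, 690), Pow(145115280690, Rational(1, 2)))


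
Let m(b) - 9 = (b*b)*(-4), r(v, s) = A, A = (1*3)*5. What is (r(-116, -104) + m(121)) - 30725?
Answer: -89265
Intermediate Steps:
A = 15 (A = 3*5 = 15)
r(v, s) = 15
m(b) = 9 - 4*b² (m(b) = 9 + (b*b)*(-4) = 9 + b²*(-4) = 9 - 4*b²)
(r(-116, -104) + m(121)) - 30725 = (15 + (9 - 4*121²)) - 30725 = (15 + (9 - 4*14641)) - 30725 = (15 + (9 - 58564)) - 30725 = (15 - 58555) - 30725 = -58540 - 30725 = -89265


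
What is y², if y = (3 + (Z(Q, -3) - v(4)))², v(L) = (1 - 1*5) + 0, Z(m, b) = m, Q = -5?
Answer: 16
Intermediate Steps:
v(L) = -4 (v(L) = (1 - 5) + 0 = -4 + 0 = -4)
y = 4 (y = (3 + (-5 - 1*(-4)))² = (3 + (-5 + 4))² = (3 - 1)² = 2² = 4)
y² = 4² = 16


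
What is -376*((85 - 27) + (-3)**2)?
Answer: -25192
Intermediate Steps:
-376*((85 - 27) + (-3)**2) = -376*(58 + 9) = -376*67 = -25192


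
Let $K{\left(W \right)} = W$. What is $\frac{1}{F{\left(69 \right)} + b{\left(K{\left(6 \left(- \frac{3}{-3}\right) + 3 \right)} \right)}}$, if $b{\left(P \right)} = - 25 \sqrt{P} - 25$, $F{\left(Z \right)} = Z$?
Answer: $- \frac{1}{31} \approx -0.032258$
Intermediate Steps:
$b{\left(P \right)} = -25 - 25 \sqrt{P}$ ($b{\left(P \right)} = - 25 \sqrt{P} - 25 = -25 - 25 \sqrt{P}$)
$\frac{1}{F{\left(69 \right)} + b{\left(K{\left(6 \left(- \frac{3}{-3}\right) + 3 \right)} \right)}} = \frac{1}{69 - \left(25 + 25 \sqrt{6 \left(- \frac{3}{-3}\right) + 3}\right)} = \frac{1}{69 - \left(25 + 25 \sqrt{6 \left(\left(-3\right) \left(- \frac{1}{3}\right)\right) + 3}\right)} = \frac{1}{69 - \left(25 + 25 \sqrt{6 \cdot 1 + 3}\right)} = \frac{1}{69 - \left(25 + 25 \sqrt{6 + 3}\right)} = \frac{1}{69 - \left(25 + 25 \sqrt{9}\right)} = \frac{1}{69 - 100} = \frac{1}{-31} = - \frac{1}{31}$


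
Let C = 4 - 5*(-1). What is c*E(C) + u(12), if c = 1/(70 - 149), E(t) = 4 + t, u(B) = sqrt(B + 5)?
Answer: -13/79 + sqrt(17) ≈ 3.9585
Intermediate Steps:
C = 9 (C = 4 + 5 = 9)
u(B) = sqrt(5 + B)
c = -1/79 (c = 1/(-79) = -1/79 ≈ -0.012658)
c*E(C) + u(12) = -(4 + 9)/79 + sqrt(5 + 12) = -1/79*13 + sqrt(17) = -13/79 + sqrt(17)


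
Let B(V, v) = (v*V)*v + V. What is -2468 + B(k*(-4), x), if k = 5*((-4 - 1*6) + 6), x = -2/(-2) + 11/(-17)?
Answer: -687252/289 ≈ -2378.0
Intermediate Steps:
x = 6/17 (x = -2*(-½) + 11*(-1/17) = 1 - 11/17 = 6/17 ≈ 0.35294)
k = -20 (k = 5*((-4 - 6) + 6) = 5*(-10 + 6) = 5*(-4) = -20)
B(V, v) = V + V*v² (B(V, v) = (V*v)*v + V = V*v² + V = V + V*v²)
-2468 + B(k*(-4), x) = -2468 + (-20*(-4))*(1 + (6/17)²) = -2468 + 80*(1 + 36/289) = -2468 + 80*(325/289) = -2468 + 26000/289 = -687252/289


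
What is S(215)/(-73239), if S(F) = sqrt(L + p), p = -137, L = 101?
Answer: -2*I/24413 ≈ -8.1924e-5*I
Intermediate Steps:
S(F) = 6*I (S(F) = sqrt(101 - 137) = sqrt(-36) = 6*I)
S(215)/(-73239) = (6*I)/(-73239) = (6*I)*(-1/73239) = -2*I/24413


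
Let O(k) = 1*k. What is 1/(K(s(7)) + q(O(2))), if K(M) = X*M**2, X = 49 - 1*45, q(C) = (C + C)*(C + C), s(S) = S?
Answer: 1/212 ≈ 0.0047170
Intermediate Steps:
O(k) = k
q(C) = 4*C**2 (q(C) = (2*C)*(2*C) = 4*C**2)
X = 4 (X = 49 - 45 = 4)
K(M) = 4*M**2
1/(K(s(7)) + q(O(2))) = 1/(4*7**2 + 4*2**2) = 1/(4*49 + 4*4) = 1/(196 + 16) = 1/212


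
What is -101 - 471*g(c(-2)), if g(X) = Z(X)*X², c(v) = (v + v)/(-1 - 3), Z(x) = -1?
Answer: 370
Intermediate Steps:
c(v) = -v/2 (c(v) = (2*v)/(-4) = (2*v)*(-¼) = -v/2)
g(X) = -X²
-101 - 471*g(c(-2)) = -101 - (-471)*(-½*(-2))² = -101 - (-471)*1² = -101 - (-471) = -101 - 471*(-1) = -101 + 471 = 370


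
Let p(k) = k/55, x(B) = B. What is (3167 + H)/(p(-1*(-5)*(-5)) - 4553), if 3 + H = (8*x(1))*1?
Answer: -8723/12522 ≈ -0.69661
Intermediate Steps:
p(k) = k/55 (p(k) = k*(1/55) = k/55)
H = 5 (H = -3 + (8*1)*1 = -3 + 8*1 = -3 + 8 = 5)
(3167 + H)/(p(-1*(-5)*(-5)) - 4553) = (3167 + 5)/((-1*(-5)*(-5))/55 - 4553) = 3172/((5*(-5))/55 - 4553) = 3172/((1/55)*(-25) - 4553) = 3172/(-5/11 - 4553) = 3172/(-50088/11) = 3172*(-11/50088) = -8723/12522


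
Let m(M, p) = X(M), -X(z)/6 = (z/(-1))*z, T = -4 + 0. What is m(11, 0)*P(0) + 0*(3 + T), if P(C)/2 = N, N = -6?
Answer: -8712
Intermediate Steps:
T = -4
P(C) = -12 (P(C) = 2*(-6) = -12)
X(z) = 6*z² (X(z) = -6*z/(-1)*z = -6*z*(-1)*z = -6*(-z)*z = -(-6)*z² = 6*z²)
m(M, p) = 6*M²
m(11, 0)*P(0) + 0*(3 + T) = (6*11²)*(-12) + 0*(3 - 4) = (6*121)*(-12) + 0*(-1) = 726*(-12) + 0 = -8712 + 0 = -8712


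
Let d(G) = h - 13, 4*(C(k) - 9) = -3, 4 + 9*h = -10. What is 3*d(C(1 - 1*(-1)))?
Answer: -131/3 ≈ -43.667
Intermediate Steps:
h = -14/9 (h = -4/9 + (⅑)*(-10) = -4/9 - 10/9 = -14/9 ≈ -1.5556)
C(k) = 33/4 (C(k) = 9 + (¼)*(-3) = 9 - ¾ = 33/4)
d(G) = -131/9 (d(G) = -14/9 - 13 = -131/9)
3*d(C(1 - 1*(-1))) = 3*(-131/9) = -131/3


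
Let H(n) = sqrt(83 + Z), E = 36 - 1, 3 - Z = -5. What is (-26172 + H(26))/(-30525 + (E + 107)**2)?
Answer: 26172/10361 - sqrt(91)/10361 ≈ 2.5251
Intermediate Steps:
Z = 8 (Z = 3 - 1*(-5) = 3 + 5 = 8)
E = 35
H(n) = sqrt(91) (H(n) = sqrt(83 + 8) = sqrt(91))
(-26172 + H(26))/(-30525 + (E + 107)**2) = (-26172 + sqrt(91))/(-30525 + (35 + 107)**2) = (-26172 + sqrt(91))/(-30525 + 142**2) = (-26172 + sqrt(91))/(-30525 + 20164) = (-26172 + sqrt(91))/(-10361) = (-26172 + sqrt(91))*(-1/10361) = 26172/10361 - sqrt(91)/10361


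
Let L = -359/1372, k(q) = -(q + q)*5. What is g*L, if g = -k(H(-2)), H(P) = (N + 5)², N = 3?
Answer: -57440/343 ≈ -167.46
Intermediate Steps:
H(P) = 64 (H(P) = (3 + 5)² = 8² = 64)
k(q) = -10*q (k(q) = -2*q*5 = -10*q)
L = -359/1372 (L = -359*1/1372 = -359/1372 ≈ -0.26166)
g = 640 (g = -(-10)*64 = -1*(-640) = 640)
g*L = 640*(-359/1372) = -57440/343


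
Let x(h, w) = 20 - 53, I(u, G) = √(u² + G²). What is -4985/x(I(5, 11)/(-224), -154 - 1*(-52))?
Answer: 4985/33 ≈ 151.06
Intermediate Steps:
I(u, G) = √(G² + u²)
x(h, w) = -33
-4985/x(I(5, 11)/(-224), -154 - 1*(-52)) = -4985/(-33) = -4985*(-1/33) = 4985/33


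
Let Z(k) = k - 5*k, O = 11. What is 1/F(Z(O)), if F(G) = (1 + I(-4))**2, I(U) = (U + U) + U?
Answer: 1/121 ≈ 0.0082645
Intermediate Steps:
Z(k) = -4*k
I(U) = 3*U (I(U) = 2*U + U = 3*U)
F(G) = 121 (F(G) = (1 + 3*(-4))**2 = (1 - 12)**2 = (-11)**2 = 121)
1/F(Z(O)) = 1/121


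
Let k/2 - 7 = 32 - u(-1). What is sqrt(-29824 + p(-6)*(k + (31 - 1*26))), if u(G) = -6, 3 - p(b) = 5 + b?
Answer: 2*I*sqrt(7361) ≈ 171.59*I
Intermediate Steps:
p(b) = -2 - b (p(b) = 3 - (5 + b) = 3 + (-5 - b) = -2 - b)
k = 90 (k = 14 + 2*(32 - 1*(-6)) = 14 + 2*(32 + 6) = 14 + 2*38 = 14 + 76 = 90)
sqrt(-29824 + p(-6)*(k + (31 - 1*26))) = sqrt(-29824 + (-2 - 1*(-6))*(90 + (31 - 1*26))) = sqrt(-29824 + (-2 + 6)*(90 + (31 - 26))) = sqrt(-29824 + 4*(90 + 5)) = sqrt(-29824 + 4*95) = sqrt(-29824 + 380) = sqrt(-29444) = 2*I*sqrt(7361)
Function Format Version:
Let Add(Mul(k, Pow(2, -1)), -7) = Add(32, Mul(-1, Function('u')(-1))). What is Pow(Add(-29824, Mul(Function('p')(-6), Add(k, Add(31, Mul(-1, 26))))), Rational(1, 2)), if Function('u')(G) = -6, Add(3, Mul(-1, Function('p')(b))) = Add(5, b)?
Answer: Mul(2, I, Pow(7361, Rational(1, 2))) ≈ Mul(171.59, I)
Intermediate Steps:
Function('p')(b) = Add(-2, Mul(-1, b)) (Function('p')(b) = Add(3, Mul(-1, Add(5, b))) = Add(3, Add(-5, Mul(-1, b))) = Add(-2, Mul(-1, b)))
k = 90 (k = Add(14, Mul(2, Add(32, Mul(-1, -6)))) = Add(14, Mul(2, Add(32, 6))) = Add(14, Mul(2, 38)) = Add(14, 76) = 90)
Pow(Add(-29824, Mul(Function('p')(-6), Add(k, Add(31, Mul(-1, 26))))), Rational(1, 2)) = Pow(Add(-29824, Mul(Add(-2, Mul(-1, -6)), Add(90, Add(31, Mul(-1, 26))))), Rational(1, 2)) = Pow(Add(-29824, Mul(Add(-2, 6), Add(90, Add(31, -26)))), Rational(1, 2)) = Pow(Add(-29824, Mul(4, Add(90, 5))), Rational(1, 2)) = Pow(Add(-29824, Mul(4, 95)), Rational(1, 2)) = Pow(Add(-29824, 380), Rational(1, 2)) = Pow(-29444, Rational(1, 2)) = Mul(2, I, Pow(7361, Rational(1, 2)))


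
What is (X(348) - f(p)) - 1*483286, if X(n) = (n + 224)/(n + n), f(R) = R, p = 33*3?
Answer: -84108847/174 ≈ -4.8338e+5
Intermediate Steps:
p = 99
X(n) = (224 + n)/(2*n) (X(n) = (224 + n)/((2*n)) = (224 + n)*(1/(2*n)) = (224 + n)/(2*n))
(X(348) - f(p)) - 1*483286 = ((½)*(224 + 348)/348 - 1*99) - 1*483286 = ((½)*(1/348)*572 - 99) - 483286 = (143/174 - 99) - 483286 = -17083/174 - 483286 = -84108847/174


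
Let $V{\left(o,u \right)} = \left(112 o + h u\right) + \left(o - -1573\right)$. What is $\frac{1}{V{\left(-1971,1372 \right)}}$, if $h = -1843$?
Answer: $- \frac{1}{2749746} \approx -3.6367 \cdot 10^{-7}$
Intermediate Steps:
$V{\left(o,u \right)} = 1573 - 1843 u + 113 o$ ($V{\left(o,u \right)} = \left(112 o - 1843 u\right) + \left(o - -1573\right) = \left(- 1843 u + 112 o\right) + \left(o + 1573\right) = \left(- 1843 u + 112 o\right) + \left(1573 + o\right) = 1573 - 1843 u + 113 o$)
$\frac{1}{V{\left(-1971,1372 \right)}} = \frac{1}{1573 - 2528596 + 113 \left(-1971\right)} = \frac{1}{1573 - 2528596 - 222723} = \frac{1}{-2749746} = - \frac{1}{2749746}$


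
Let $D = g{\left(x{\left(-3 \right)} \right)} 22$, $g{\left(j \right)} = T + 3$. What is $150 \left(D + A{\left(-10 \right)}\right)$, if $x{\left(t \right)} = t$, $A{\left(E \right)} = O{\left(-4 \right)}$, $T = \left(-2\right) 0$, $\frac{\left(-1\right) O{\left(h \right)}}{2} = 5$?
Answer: $8400$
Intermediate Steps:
$O{\left(h \right)} = -10$ ($O{\left(h \right)} = \left(-2\right) 5 = -10$)
$T = 0$
$A{\left(E \right)} = -10$
$g{\left(j \right)} = 3$ ($g{\left(j \right)} = 0 + 3 = 3$)
$D = 66$ ($D = 3 \cdot 22 = 66$)
$150 \left(D + A{\left(-10 \right)}\right) = 150 \left(66 - 10\right) = 150 \cdot 56 = 8400$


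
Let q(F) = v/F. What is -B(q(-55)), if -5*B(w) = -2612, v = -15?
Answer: -2612/5 ≈ -522.40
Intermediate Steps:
q(F) = -15/F
B(w) = 2612/5 (B(w) = -⅕*(-2612) = 2612/5)
-B(q(-55)) = -1*2612/5 = -2612/5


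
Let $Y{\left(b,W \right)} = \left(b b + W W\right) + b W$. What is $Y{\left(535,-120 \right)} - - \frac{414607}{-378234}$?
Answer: $\frac{89423558843}{378234} \approx 2.3642 \cdot 10^{5}$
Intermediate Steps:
$Y{\left(b,W \right)} = W^{2} + b^{2} + W b$ ($Y{\left(b,W \right)} = \left(b^{2} + W^{2}\right) + W b = \left(W^{2} + b^{2}\right) + W b = W^{2} + b^{2} + W b$)
$Y{\left(535,-120 \right)} - - \frac{414607}{-378234} = \left(\left(-120\right)^{2} + 535^{2} - 64200\right) - - \frac{414607}{-378234} = \left(14400 + 286225 - 64200\right) - \left(-414607\right) \left(- \frac{1}{378234}\right) = 236425 - \frac{414607}{378234} = \frac{89423558843}{378234}$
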